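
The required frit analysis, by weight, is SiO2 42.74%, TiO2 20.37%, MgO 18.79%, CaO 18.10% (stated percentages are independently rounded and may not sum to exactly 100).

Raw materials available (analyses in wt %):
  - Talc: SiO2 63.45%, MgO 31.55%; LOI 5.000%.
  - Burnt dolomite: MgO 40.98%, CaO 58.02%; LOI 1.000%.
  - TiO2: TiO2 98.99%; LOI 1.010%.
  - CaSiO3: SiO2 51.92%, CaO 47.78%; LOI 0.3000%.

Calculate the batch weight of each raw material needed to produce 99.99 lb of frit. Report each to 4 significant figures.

Intermediates are displayed, rounded to four significant digits, at each printed step — every computation carries full precision from first step to last; a single rounding finalizes every reported number. Derived quantities (ignition loss, totals, the yield, glass mass, four oxide percentages) are recomputed at full float precision using the weight values per 99.99 lb of glass, precisely as stated by either problem or answer.
Oxide mass targets, per 99.99 lb frit:
  SiO2: 42.74% × 99.99 = 42.74 lb
  TiO2: 20.37% × 99.99 = 20.37 lb
  MgO: 18.79% × 99.99 = 18.79 lb
  CaO: 18.10% × 99.99 = 18.10 lb
Checking each oxide sum applying the batch weights above, for the quoted basis mass (target by target, the sums agree inside rounding margins):
  SiO2: 46.41·0.6345 + 25.59·0.5192 = 42.73 lb (target 42.74 lb)
  TiO2: 20.58·0.9899 = 20.37 lb (target 20.37 lb)
  MgO: 46.41·0.3155 + 10.12·0.4098 = 18.79 lb (target 18.79 lb)
  CaO: 10.12·0.5802 + 25.59·0.4778 = 18.10 lb (target 18.10 lb)
Glass mass check: Σ batch − LOI loss = 99.99 lb (the targets, summed, come to 99.99 lb; basis as stated: 99.99 lb — a pure rounding effect).
Batch grand total — Σ batch = 102.7 lb; the LOI term Σ batch·LOI equals 2.706 lb; as yield: glass ÷ batch → 97.36%.

Batch per 99.99 lb frit:
  Talc: 46.41 lb
  Burnt dolomite: 10.12 lb
  TiO2: 20.58 lb
  CaSiO3: 25.59 lb
Total batch = 102.7 lb; LOI loss = 2.706 lb; yield = 97.36%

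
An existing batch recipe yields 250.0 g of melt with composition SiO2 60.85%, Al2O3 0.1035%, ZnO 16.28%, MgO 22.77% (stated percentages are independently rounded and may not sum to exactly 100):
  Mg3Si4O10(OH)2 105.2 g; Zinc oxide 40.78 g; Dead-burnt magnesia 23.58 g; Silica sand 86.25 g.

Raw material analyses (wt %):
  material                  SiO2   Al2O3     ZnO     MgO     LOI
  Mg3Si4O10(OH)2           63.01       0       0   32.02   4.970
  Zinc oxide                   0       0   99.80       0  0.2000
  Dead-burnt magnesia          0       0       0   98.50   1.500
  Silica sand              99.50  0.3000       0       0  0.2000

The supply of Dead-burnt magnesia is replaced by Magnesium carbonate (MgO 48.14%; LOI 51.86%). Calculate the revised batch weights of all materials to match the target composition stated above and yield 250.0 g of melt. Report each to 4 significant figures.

Revised batch per 250.0 g melt:
  Mg3Si4O10(OH)2: 105.2 g
  Zinc oxide: 40.78 g
  Magnesium carbonate: 48.25 g
  Silica sand: 86.25 g
Total batch = 280.5 g; LOI loss = 30.50 g

In-progress results are shown (rounded to four significant digits) in the printout; full float precision is maintained at each step. Each reported figure receives exactly one rounding; derived quantities are rebuilt using the weight values for 250.0 g of glass at exact precision (the totals, the yield, glass mass, the four compositions, ignition loss) exactly as shown in problem or answer.
Target oxide masses per 250.0 g melt:
  SiO2: 60.85% × 250.0 = 152.1 g
  Al2O3: 0.1035% × 250.0 = 0.2588 g
  ZnO: 16.28% × 250.0 = 40.70 g
  MgO: 22.77% × 250.0 = 56.92 g
Per-oxide balance check on the weights just shown, relative to the basis at hand (every target is met by its sum once rounding is allowed for):
  SiO2: 105.2·0.6301 + 86.25·0.9950 = 152.1 g (target 152.1 g)
  Al2O3: 86.25·0.003000 = 0.2587 g (target 0.2588 g)
  ZnO: 40.78·0.9980 = 40.70 g (target 40.70 g)
  MgO: 105.2·0.3202 + 48.25·0.4814 = 56.91 g (target 56.92 g)
Glass-mass sanity pass: Σ batch − LOI loss = 250.0 g (targets for the oxides total 250.0 g; with the basis standing at 250.0 g — any gap is answer rounding).
Batch total: Σ batch = 280.5 g; LOI removed, Σ of batch·LOI: 30.50 g; yield, glass over the total, = 89.12%.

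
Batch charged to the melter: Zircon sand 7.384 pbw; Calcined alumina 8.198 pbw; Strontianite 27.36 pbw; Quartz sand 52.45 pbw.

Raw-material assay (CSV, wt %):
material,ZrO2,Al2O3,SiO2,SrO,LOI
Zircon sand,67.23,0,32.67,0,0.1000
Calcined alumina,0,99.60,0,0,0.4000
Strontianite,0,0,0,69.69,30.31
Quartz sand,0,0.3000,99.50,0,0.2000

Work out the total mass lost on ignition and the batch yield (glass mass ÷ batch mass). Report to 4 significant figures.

LOI loss = 8.438 pbw; glass = 86.95 pbw; yield = 91.15%

Every computation maintains full precision end to end; values along the way appear rounded to four significant digits on the page; a single rounding produces every reported result — derived quantities, which include the yield, the totals, net glass mass, ignition loss, four oxide percentages, are carried in full float precision, as quoted within question or answer, using the weight values at 86.95 pbw of glass.
LOI of each material in turn:
  Zircon sand: 7.384 × 0.001000 = 0.007384 pbw
  Calcined alumina: 8.198 × 0.004000 = 0.03279 pbw
  Strontianite: 27.36 × 0.3031 = 8.293 pbw
  Quartz sand: 52.45 × 0.002000 = 0.1049 pbw
Total LOI = 8.438 pbw
Glass = batch − LOI = 95.39 − 8.438 = 86.95 pbw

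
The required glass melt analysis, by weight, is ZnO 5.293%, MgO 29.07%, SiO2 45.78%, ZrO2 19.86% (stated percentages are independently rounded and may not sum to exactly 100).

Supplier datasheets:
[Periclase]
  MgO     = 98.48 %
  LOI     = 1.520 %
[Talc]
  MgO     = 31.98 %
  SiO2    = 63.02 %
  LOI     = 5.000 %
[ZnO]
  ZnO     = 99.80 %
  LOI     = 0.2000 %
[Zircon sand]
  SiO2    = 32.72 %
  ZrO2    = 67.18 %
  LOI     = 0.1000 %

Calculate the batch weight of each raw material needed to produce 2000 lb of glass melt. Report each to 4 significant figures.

Batch per 2000 lb glass melt:
  Periclase: 218.3 lb
  Talc: 1146 lb
  ZnO: 106.1 lb
  Zircon sand: 591.2 lb
Total batch = 2062 lb; LOI loss = 61.42 lb; yield = 97.02%

The whole derivation runs at exact precision at all times. In-progress results are printed rounded off to 4 significant digits across the worked steps — each reported number takes exactly one rounding. The derived quantities (net glass mass, the four compositions, yield, totals, ignition loss) are recomputed in full float precision starting from the weights on 2000 lb of glass as given in problem or answer.
The oxide mass targets at 2000 lb glass melt:
  ZnO: 5.293% × 2000 = 105.9 lb
  MgO: 29.07% × 2000 = 581.4 lb
  SiO2: 45.78% × 2000 = 915.6 lb
  ZrO2: 19.86% × 2000 = 397.2 lb
Oxide-by-oxide audit working from each reported weight, on the stated basis (oxide sums agree with the targets net of answer rounding effects):
  ZnO: 106.1·0.9980 = 105.9 lb (target 105.9 lb)
  MgO: 218.3·0.9848 + 1146·0.3198 = 581.5 lb (target 581.4 lb)
  SiO2: 1146·0.6302 + 591.2·0.3272 = 915.6 lb (target 915.6 lb)
  ZrO2: 591.2·0.6718 = 397.2 lb (target 397.2 lb)
The glass-mass cross-check: batch total minus LOI = 2000 lb (the Σ of target masses is 2000 lb; basis as stated: 2000 lb — gaps are rounding artifacts).
Total batch = Σ batch = 2062 lb; ignition loss, Σ(batch × LOI) = 61.42 lb; yield: glass divided by total = 97.02%.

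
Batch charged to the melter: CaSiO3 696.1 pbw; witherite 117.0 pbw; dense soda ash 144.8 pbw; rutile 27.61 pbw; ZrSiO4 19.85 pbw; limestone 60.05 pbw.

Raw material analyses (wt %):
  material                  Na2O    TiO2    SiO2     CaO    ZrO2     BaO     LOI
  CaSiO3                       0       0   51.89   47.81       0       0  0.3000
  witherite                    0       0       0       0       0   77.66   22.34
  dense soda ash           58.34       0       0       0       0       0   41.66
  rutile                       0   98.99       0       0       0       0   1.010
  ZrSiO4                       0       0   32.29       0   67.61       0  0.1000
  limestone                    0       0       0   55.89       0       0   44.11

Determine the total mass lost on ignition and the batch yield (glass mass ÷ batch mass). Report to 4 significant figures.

Intermediates are shown (rounded to 4 significant figures) in the printout. All internal work runs at exact precision from start to finish; a single rounding completes every reported result. All derived quantities are re-derived in full float precision (the six compositions, net glass mass, yield, the totals, LOI) from the weighed amounts per 950.1 pbw of glass precisely as stated by problem or answer.
Each material's LOI contribution:
  CaSiO3: 696.1 × 0.003000 = 2.088 pbw
  witherite: 117.0 × 0.2234 = 26.14 pbw
  dense soda ash: 144.8 × 0.4166 = 60.32 pbw
  rutile: 27.61 × 0.01010 = 0.2789 pbw
  ZrSiO4: 19.85 × 0.001000 = 0.01985 pbw
  limestone: 60.05 × 0.4411 = 26.49 pbw
Total LOI = 115.3 pbw
Glass = batch − LOI = 1065 − 115.3 = 950.1 pbw

LOI loss = 115.3 pbw; glass = 950.1 pbw; yield = 89.17%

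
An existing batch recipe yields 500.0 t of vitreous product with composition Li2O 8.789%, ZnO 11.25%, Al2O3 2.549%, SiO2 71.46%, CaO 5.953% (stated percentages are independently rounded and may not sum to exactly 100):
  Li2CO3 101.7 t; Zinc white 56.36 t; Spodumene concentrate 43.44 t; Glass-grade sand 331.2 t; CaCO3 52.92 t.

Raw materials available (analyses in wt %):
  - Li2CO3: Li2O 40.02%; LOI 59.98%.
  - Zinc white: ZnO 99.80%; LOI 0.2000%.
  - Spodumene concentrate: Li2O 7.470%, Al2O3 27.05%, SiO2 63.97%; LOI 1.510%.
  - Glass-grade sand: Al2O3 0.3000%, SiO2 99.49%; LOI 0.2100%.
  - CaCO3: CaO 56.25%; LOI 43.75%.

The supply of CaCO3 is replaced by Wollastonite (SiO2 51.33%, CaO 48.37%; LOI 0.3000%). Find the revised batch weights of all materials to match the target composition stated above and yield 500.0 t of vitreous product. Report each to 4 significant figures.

Revised batch per 500.0 t vitreous product:
  Li2CO3: 101.6 t
  Zinc white: 56.36 t
  Spodumene concentrate: 43.80 t
  Glass-grade sand: 299.2 t
  Wollastonite: 61.54 t
Total batch = 562.5 t; LOI loss = 62.53 t

The whole derivation runs at exact precision through every step; mid-chain values appear with 4-significant-figure rounding between the steps. A single rounding yields each reported figure; derived quantities are recomputed at exact precision (yield, ignition loss, the totals, glass mass, five oxide percentages) from the weighed amounts on 500.0 t of glass as given in the problem or the answer.
Target masses of each oxide per 500.0 t vitreous product:
  Li2O: 8.789% × 500.0 = 43.94 t
  ZnO: 11.25% × 500.0 = 56.25 t
  Al2O3: 2.549% × 500.0 = 12.74 t
  SiO2: 71.46% × 500.0 = 357.3 t
  CaO: 5.953% × 500.0 = 29.76 t
Sums-versus-targets review working from each reported weight, versus the basis set out (delivered sums recover each target once rounding is allowed for):
  Li2O: 101.6·0.4002 + 43.80·0.07470 = 43.93 t (target 43.94 t)
  ZnO: 56.36·0.9980 = 56.25 t (target 56.25 t)
  Al2O3: 43.80·0.2705 + 299.2·0.003000 = 12.75 t (target 12.74 t)
  SiO2: 43.80·0.6397 + 299.2·0.9949 + 61.54·0.5133 = 357.3 t (target 357.3 t)
  CaO: 61.54·0.4837 = 29.77 t (target 29.76 t)
Auditing the glass mass value: batch Σ − ignition loss = 500.0 t (summing oxide targets gives 500.0 t; stated basis 500.0 t — any gap is answer rounding).
Whole-batch sum: Σ batch = 562.5 t; Σ batch·LOI gives LOI loss = 62.53 t; glass ÷ batch gives a yield of 88.88%.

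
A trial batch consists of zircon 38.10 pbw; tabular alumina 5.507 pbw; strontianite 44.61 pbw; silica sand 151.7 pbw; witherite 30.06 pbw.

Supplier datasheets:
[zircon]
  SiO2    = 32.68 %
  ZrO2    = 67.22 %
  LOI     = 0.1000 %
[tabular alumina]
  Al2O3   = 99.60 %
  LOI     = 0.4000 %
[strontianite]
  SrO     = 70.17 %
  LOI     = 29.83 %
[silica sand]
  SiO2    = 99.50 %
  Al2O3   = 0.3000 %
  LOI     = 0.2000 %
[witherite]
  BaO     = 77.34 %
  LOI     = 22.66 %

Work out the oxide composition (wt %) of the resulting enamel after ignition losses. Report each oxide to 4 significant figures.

In-progress results are shown (rounded to four significant figures) alongside each step — the whole derivation maintains full precision through every step; every reported figure is rounded exactly once — the derived quantities, which include yield, glass mass, ignition loss, five oxide percentages, the totals, are carried at exact precision, exactly as shown in problem or answer, from the batch weights on 249.5 pbw of glass.
Per-oxide mass from batch:
  SrO: 44.61·0.7017 = 31.30 pbw
  SiO2: 38.10·0.3268 + 151.7·0.9950 = 163.4 pbw
  ZrO2: 38.10·0.6722 = 25.61 pbw
  BaO: 30.06·0.7734 = 23.25 pbw
  Al2O3: 5.507·0.9960 + 151.7·0.003000 = 5.940 pbw
LOI: 38.10·0.001000 + 5.507·0.004000 + 44.61·0.2983 + 151.7·0.002000 + 30.06·0.2266 = 20.48 pbw
Glass mass = batch − LOI = 270.0 − 20.48 = 249.5 pbw (equal to the oxide-mass sum)
wt % = 100 × oxide mass / glass mass

Glass mass = 249.5 pbw (batch 270.0 − LOI 20.48).
Composition: SrO 12.55%, SiO2 65.49%, ZrO2 10.27%, BaO 9.318%, Al2O3 2.381%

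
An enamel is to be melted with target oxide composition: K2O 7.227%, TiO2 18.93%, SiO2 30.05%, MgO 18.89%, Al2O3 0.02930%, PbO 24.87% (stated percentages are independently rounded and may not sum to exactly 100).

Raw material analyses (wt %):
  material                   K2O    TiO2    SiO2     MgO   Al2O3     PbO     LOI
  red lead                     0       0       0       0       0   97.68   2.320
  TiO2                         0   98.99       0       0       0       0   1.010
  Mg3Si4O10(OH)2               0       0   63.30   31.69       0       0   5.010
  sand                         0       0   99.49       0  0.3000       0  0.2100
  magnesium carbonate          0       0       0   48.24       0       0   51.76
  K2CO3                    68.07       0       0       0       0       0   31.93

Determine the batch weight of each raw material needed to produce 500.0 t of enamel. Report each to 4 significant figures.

Batch per 500.0 t enamel:
  red lead: 127.3 t
  TiO2: 95.62 t
  Mg3Si4O10(OH)2: 160.6 t
  sand: 48.83 t
  magnesium carbonate: 90.28 t
  K2CO3: 53.09 t
Total batch = 575.7 t; LOI loss = 75.75 t; yield = 86.84%

Values along the way appear, with 4-significant-figure rounding, in the printout. The working math runs at exact precision in all steps — each reported figure is rounded a single time. All derived quantities (ignition loss, totals, net glass mass, the yield, the six compositions) are computed from the weighed amounts per 500.0 t of glass at full float precision, precisely as stated by the problem or the answer.
Target masses of each oxide per 500.0 t enamel:
  K2O: 7.227% × 500.0 = 36.14 t
  TiO2: 18.93% × 500.0 = 94.65 t
  SiO2: 30.05% × 500.0 = 150.2 t
  MgO: 18.89% × 500.0 = 94.45 t
  Al2O3: 0.02930% × 500.0 = 0.1465 t
  PbO: 24.87% × 500.0 = 124.4 t
A balance pass over the oxides, from the weights as reported, against the basis in use (sums match the target masses net of answer rounding effects):
  K2O: 53.09·0.6807 = 36.14 t (target 36.14 t)
  TiO2: 95.62·0.9899 = 94.65 t (target 94.65 t)
  SiO2: 160.6·0.6330 + 48.83·0.9949 = 150.2 t (target 150.2 t)
  MgO: 160.6·0.3169 + 90.28·0.4824 = 94.45 t (target 94.45 t)
  Al2O3: 48.83·0.003000 = 0.1465 t (target 0.1465 t)
  PbO: 127.3·0.9768 = 124.3 t (target 124.4 t)
Glass mass check: total batch − LOI = 500.0 t (per-oxide target masses sum to 500.0 t; the stated basis being 500.0 t — deltas are rounding alone).
Whole-batch sum: Σ batch = 575.7 t; Σ batch·LOI gives LOI loss = 75.75 t; yield = glass ÷ total batch = 86.84%.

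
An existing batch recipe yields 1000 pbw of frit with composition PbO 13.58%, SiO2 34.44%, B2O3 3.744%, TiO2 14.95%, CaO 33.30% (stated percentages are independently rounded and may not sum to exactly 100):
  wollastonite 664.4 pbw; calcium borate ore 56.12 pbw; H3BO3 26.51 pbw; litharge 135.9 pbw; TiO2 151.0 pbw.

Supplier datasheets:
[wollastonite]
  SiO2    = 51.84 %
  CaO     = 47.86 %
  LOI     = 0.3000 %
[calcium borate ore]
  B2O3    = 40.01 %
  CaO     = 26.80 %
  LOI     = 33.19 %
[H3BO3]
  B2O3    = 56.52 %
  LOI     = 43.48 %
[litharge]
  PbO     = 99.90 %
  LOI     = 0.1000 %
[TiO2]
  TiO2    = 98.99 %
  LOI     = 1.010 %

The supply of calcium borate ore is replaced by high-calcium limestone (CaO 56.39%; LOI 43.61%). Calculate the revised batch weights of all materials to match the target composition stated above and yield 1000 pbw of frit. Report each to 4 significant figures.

The working math keeps full float precision all the way through; working values appear, rounded to four significant digits, on the page. Every reported value undergoes a single rounding; derived quantities, which include LOI, totals, yield, net glass mass, the five compositions, are carried at exact precision, exactly as printed in the problem or answer text, starting from the weights per 1000 pbw of glass.
Target oxide masses per 1000 pbw frit:
  PbO: 13.58% × 1000 = 135.8 pbw
  SiO2: 34.44% × 1000 = 344.4 pbw
  B2O3: 3.744% × 1000 = 37.44 pbw
  TiO2: 14.95% × 1000 = 149.5 pbw
  CaO: 33.30% × 1000 = 333.0 pbw
Per-oxide balance check using the reported weights, for the quoted basis mass (delivered sums recover each target given rounding of the digits):
  PbO: 135.9·0.9990 = 135.8 pbw (target 135.8 pbw)
  SiO2: 664.4·0.5184 = 344.4 pbw (target 344.4 pbw)
  B2O3: 66.24·0.5652 = 37.44 pbw (target 37.44 pbw)
  TiO2: 151.0·0.9899 = 149.5 pbw (target 149.5 pbw)
  CaO: 664.4·0.4786 + 26.67·0.5639 = 333.0 pbw (target 333.0 pbw)
Mass balance on the glass: the batch minus its LOI: 1000 pbw (targets for the oxides total 1000 pbw; the stated basis being 1000 pbw — gaps are rounding artifacts).
Summing the batch: Σ batch = 1044 pbw; the LOI term Σ batch·LOI equals 44.09 pbw; yield: glass divided by total = 95.78%.

Revised batch per 1000 pbw frit:
  wollastonite: 664.4 pbw
  high-calcium limestone: 26.67 pbw
  H3BO3: 66.24 pbw
  litharge: 135.9 pbw
  TiO2: 151.0 pbw
Total batch = 1044 pbw; LOI loss = 44.09 pbw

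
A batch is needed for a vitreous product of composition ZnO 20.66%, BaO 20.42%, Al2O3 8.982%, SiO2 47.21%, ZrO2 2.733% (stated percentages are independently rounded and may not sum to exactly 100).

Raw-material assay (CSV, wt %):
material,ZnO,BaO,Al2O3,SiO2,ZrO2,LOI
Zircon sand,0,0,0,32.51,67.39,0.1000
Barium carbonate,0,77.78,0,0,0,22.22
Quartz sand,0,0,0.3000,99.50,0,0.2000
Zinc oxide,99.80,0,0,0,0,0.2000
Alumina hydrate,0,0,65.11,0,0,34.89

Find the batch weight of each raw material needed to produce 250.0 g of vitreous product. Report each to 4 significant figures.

Batch per 250.0 g vitreous product:
  Zircon sand: 10.14 g
  Barium carbonate: 65.63 g
  Quartz sand: 115.3 g
  Zinc oxide: 51.75 g
  Alumina hydrate: 33.96 g
Total batch = 276.8 g; LOI loss = 26.78 g; yield = 90.33%

Working values are displayed (rounded to four significant figures) when written out; the whole derivation carries exact precision in every operation; every reported number takes exactly one rounding — the derived quantities are re-derived from the weighed amounts for 250.0 g of glass at exact precision (glass mass, yield, five oxide percentages, LOI, totals), precisely as stated by problem or answer.
Oxide mass targets, per 250.0 g vitreous product:
  ZnO: 20.66% × 250.0 = 51.65 g
  BaO: 20.42% × 250.0 = 51.05 g
  Al2O3: 8.982% × 250.0 = 22.46 g
  SiO2: 47.21% × 250.0 = 118.0 g
  ZrO2: 2.733% × 250.0 = 6.832 g
Sums-versus-targets review using the reported weights, versus the basis set out (each sum matches its target mass inside rounding margins):
  ZnO: 51.75·0.9980 = 51.65 g (target 51.65 g)
  BaO: 65.63·0.7778 = 51.05 g (target 51.05 g)
  Al2O3: 115.3·0.003000 + 33.96·0.6511 = 22.46 g (target 22.46 g)
  SiO2: 10.14·0.3251 + 115.3·0.9950 = 118.0 g (target 118.0 g)
  ZrO2: 10.14·0.6739 = 6.833 g (target 6.832 g)
Glass-mass sanity pass: batch total minus LOI = 250.0 g (per-oxide target masses sum to 250.0 g; the stated basis being 250.0 g — deltas are rounding alone).
Summing the batch: Σ batch = 276.8 g; ignition loss, Σ(batch × LOI) = 26.78 g; yield = glass ÷ total batch = 90.33%.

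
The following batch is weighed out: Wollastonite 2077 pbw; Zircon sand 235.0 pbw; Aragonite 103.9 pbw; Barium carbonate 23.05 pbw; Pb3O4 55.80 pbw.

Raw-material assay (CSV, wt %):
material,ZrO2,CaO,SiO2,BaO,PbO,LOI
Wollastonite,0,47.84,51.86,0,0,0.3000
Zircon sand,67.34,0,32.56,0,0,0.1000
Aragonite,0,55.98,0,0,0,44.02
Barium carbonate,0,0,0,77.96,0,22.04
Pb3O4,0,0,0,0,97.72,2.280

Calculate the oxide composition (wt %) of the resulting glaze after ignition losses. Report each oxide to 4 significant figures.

Glass mass = 2436 pbw (batch 2495 − LOI 58.56).
Composition: ZrO2 6.496%, CaO 43.17%, SiO2 47.35%, BaO 0.7376%, PbO 2.238%

Full precision is kept from first step to last. Intermediates are printed, rounded to four significant digits, when written out; each reported number undergoes a single rounding — derived quantities (LOI, yield, five oxide percentages, glass mass, totals) are carried at full float precision starting from the weights on 2436 pbw of glass, precisely as stated by question or answer.
Delivered oxide masses:
  ZrO2: 235.0·0.6734 = 158.2 pbw
  CaO: 2077·0.4784 + 103.9·0.5598 = 1052 pbw
  SiO2: 2077·0.5186 + 235.0·0.3256 = 1154 pbw
  BaO: 23.05·0.7796 = 17.97 pbw
  PbO: 55.80·0.9772 = 54.53 pbw
LOI: 2077·0.003000 + 235.0·0.001000 + 103.9·0.4402 + 23.05·0.2204 + 55.80·0.02280 = 58.56 pbw
Net of LOI, the glass mass = 2495 − 58.56 = 2436 pbw (the oxide masses sum to this)
each wt % is 100 × oxide ÷ glass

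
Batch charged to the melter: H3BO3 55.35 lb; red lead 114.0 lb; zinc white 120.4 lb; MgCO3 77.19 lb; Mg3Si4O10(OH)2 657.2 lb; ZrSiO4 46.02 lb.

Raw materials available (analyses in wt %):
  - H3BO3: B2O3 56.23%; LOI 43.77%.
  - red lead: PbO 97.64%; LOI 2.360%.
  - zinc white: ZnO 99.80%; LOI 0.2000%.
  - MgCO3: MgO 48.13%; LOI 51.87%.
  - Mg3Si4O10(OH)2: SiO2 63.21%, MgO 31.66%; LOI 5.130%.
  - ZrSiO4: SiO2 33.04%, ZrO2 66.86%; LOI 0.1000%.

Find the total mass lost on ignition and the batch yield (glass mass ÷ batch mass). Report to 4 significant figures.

LOI loss = 101.0 lb; glass = 969.2 lb; yield = 90.57%

Mid-chain values are printed, with 4-significant-figure rounding, alongside each step — all internal work holds full precision at each step — each reported number is rounded once only — the derived quantities, including ignition loss, net glass mass, yield, the totals, six oxide percentages, are rebuilt using the weight values for 969.2 lb of glass at full precision as given in the question or the answer.
Loss on ignition, line by line:
  H3BO3: 55.35 × 0.4377 = 24.23 lb
  red lead: 114.0 × 0.02360 = 2.690 lb
  zinc white: 120.4 × 0.002000 = 0.2408 lb
  MgCO3: 77.19 × 0.5187 = 40.04 lb
  Mg3Si4O10(OH)2: 657.2 × 0.05130 = 33.71 lb
  ZrSiO4: 46.02 × 0.001000 = 0.04602 lb
Total LOI = 101.0 lb
Glass = batch − LOI = 1070 − 101.0 = 969.2 lb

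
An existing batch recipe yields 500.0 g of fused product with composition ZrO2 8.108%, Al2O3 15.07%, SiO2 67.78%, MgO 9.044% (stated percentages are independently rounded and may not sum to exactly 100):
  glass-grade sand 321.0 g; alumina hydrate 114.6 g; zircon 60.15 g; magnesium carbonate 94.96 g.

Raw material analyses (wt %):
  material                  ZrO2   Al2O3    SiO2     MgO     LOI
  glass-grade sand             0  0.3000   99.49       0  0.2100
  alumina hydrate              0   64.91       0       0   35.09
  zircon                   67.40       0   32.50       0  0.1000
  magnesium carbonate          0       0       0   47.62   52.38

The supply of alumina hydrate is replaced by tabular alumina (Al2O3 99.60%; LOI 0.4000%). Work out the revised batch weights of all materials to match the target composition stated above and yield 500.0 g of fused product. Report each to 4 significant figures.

All internal work carries full precision at each step; rounding to 4 significant figures governs each in-between result as displayed — each reported result carries a single rounding — the derived quantities (the totals, four oxide percentages, ignition loss, net glass mass, the yield) are rebuilt in full float precision from the weighed amounts for 500.0 g of glass as set out in either problem or answer.
Oxide-by-oxide targets in 500.0 g fused product:
  ZrO2: 8.108% × 500.0 = 40.54 g
  Al2O3: 15.07% × 500.0 = 75.35 g
  SiO2: 67.78% × 500.0 = 338.9 g
  MgO: 9.044% × 500.0 = 45.22 g
Mass-balance tally per oxide given the weights on record, on the stated basis (delivered sums recover each target once rounding is allowed for):
  ZrO2: 60.15·0.6740 = 40.54 g (target 40.54 g)
  Al2O3: 321.0·0.003000 + 74.69·0.9960 = 75.35 g (target 75.35 g)
  SiO2: 321.0·0.9949 + 60.15·0.3250 = 338.9 g (target 338.9 g)
  MgO: 94.96·0.4762 = 45.22 g (target 45.22 g)
Auditing the glass mass value: whole batch net of LOI = 500.0 g (oxide target masses add up to 500.0 g; versus the stated basis of 500.0 g — a pure rounding effect).
Adding the batch up: Σ batch = 550.8 g; LOI loss = Σ batch·LOI = 50.77 g; yield: glass divided by total = 90.78%.

Revised batch per 500.0 g fused product:
  glass-grade sand: 321.0 g
  tabular alumina: 74.69 g
  zircon: 60.15 g
  magnesium carbonate: 94.96 g
Total batch = 550.8 g; LOI loss = 50.77 g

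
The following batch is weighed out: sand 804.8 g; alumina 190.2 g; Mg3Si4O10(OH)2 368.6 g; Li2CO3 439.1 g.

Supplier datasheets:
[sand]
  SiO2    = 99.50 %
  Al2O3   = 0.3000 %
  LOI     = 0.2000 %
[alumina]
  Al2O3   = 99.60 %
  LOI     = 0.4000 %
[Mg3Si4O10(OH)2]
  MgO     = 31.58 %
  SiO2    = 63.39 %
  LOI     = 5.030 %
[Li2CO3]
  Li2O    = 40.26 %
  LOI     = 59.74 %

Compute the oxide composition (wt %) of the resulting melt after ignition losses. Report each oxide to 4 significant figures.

Glass mass = 1519 g (batch 1803 − LOI 283.2).
Composition: MgO 7.661%, Li2O 11.63%, SiO2 68.08%, Al2O3 12.63%

Values along the way are displayed with 4-significant-digit rounding on the page — the working math runs at full precision at all times — exactly one rounding goes into every reported figure; the derived quantities, including four oxide percentages, totals, LOI, glass mass, yield, are re-derived from the weighed amounts at 1519 g of glass in exact precision as quoted within the problem or the answer.
Oxide masses out of the charge:
  MgO: 368.6·0.3158 = 116.4 g
  Li2O: 439.1·0.4026 = 176.8 g
  SiO2: 804.8·0.9950 + 368.6·0.6339 = 1034 g
  Al2O3: 804.8·0.003000 + 190.2·0.9960 = 191.9 g
LOI: 804.8·0.002000 + 190.2·0.004000 + 368.6·0.05030 + 439.1·0.5974 = 283.2 g
Net of LOI, the glass mass = 1803 − 283.2 = 1519 g (equal to the oxide-mass sum)
percent by weight: oxide/glass ×100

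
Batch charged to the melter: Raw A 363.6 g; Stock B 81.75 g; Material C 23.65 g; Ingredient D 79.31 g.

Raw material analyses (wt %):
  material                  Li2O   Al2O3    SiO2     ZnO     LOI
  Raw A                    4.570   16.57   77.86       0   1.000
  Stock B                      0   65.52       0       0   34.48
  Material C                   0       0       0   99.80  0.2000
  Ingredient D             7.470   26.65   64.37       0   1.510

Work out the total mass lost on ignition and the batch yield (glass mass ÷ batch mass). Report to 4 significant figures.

The whole derivation runs at exact precision at each step — in-progress results are displayed rounded to 4 significant figures as written; a single rounding completes each reported value. The derived quantities, including four oxide percentages, glass mass, LOI, the totals, the yield, are computed using the weight values for 515.2 g of glass in full float precision exactly as printed in question or answer.
Material-by-material LOI:
  Raw A: 363.6 × 0.01000 = 3.636 g
  Stock B: 81.75 × 0.3448 = 28.19 g
  Material C: 23.65 × 0.002000 = 0.04730 g
  Ingredient D: 79.31 × 0.01510 = 1.198 g
Total LOI = 33.07 g
Glass = batch − LOI = 548.3 − 33.07 = 515.2 g

LOI loss = 33.07 g; glass = 515.2 g; yield = 93.97%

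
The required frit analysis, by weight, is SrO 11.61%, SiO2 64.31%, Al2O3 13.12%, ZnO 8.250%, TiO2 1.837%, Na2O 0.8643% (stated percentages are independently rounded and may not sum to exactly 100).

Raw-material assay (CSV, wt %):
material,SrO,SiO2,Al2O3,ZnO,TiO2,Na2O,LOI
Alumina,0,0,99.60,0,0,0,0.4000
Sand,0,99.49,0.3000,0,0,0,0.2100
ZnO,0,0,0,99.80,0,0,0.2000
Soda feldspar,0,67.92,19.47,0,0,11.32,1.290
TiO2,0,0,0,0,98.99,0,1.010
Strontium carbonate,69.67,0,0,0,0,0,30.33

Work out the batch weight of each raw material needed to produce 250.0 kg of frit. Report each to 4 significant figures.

Batch per 250.0 kg frit:
  Alumina: 28.75 kg
  Sand: 148.6 kg
  ZnO: 20.67 kg
  Soda feldspar: 19.09 kg
  TiO2: 4.639 kg
  Strontium carbonate: 41.66 kg
Total batch = 263.4 kg; LOI loss = 13.40 kg; yield = 94.91%

Values along the way appear rounded to four significant digits on the page — every computation runs at full float precision in every operation. Every reported figure is rounded once only; the derived quantities, which include yield, totals, six oxide percentages, net glass mass, ignition loss, are re-derived in full precision, as quoted within the question or the answer, starting from the weights per 250.0 kg of glass.
Oxide mass targets, per 250.0 kg frit:
  SrO: 11.61% × 250.0 = 29.02 kg
  SiO2: 64.31% × 250.0 = 160.8 kg
  Al2O3: 13.12% × 250.0 = 32.80 kg
  ZnO: 8.250% × 250.0 = 20.62 kg
  TiO2: 1.837% × 250.0 = 4.592 kg
  Na2O: 0.8643% × 250.0 = 2.161 kg
Oxide-by-oxide audit using the reported weights, relative to the basis at hand (sums match the target masses once rounding is allowed for):
  SrO: 41.66·0.6967 = 29.02 kg (target 29.02 kg)
  SiO2: 148.6·0.9949 + 19.09·0.6792 = 160.8 kg (target 160.8 kg)
  Al2O3: 28.75·0.9960 + 148.6·0.003000 + 19.09·0.1947 = 32.80 kg (target 32.80 kg)
  ZnO: 20.67·0.9980 = 20.63 kg (target 20.62 kg)
  TiO2: 4.639·0.9899 = 4.592 kg (target 4.592 kg)
  Na2O: 19.09·0.1132 = 2.161 kg (target 2.161 kg)
Glass-mass sanity pass: batch Σ − ignition loss = 250.0 kg (the targets, summed, come to 250.0 kg; against the stated basis, 250.0 kg — any gap is answer rounding).
Adding the batch up: Σ batch = 263.4 kg; loss to ignition Σ batch·LOI = 13.40 kg; yield = glass ÷ total batch = 94.91%.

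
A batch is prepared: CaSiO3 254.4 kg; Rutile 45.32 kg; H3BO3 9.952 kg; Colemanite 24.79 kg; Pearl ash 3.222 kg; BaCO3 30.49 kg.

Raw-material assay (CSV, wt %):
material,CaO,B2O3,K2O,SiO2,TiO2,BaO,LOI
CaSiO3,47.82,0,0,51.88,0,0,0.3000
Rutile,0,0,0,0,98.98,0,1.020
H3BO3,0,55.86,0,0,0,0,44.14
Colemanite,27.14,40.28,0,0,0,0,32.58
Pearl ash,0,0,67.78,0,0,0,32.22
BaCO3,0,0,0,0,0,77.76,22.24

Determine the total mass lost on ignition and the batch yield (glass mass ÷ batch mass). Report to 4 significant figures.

LOI loss = 21.51 kg; glass = 346.7 kg; yield = 94.16%

Rounding to 4 significant figures governs every working value as printed. Full float precision is maintained in every operation — every reported result includes exactly one rounding; the derived quantities are computed in exact precision (net glass mass, ignition loss, the six compositions, the yield, the totals) from the batch weights for 346.7 kg of glass, precisely as stated by the problem or the answer.
Material-by-material LOI:
  CaSiO3: 254.4 × 0.003000 = 0.7632 kg
  Rutile: 45.32 × 0.01020 = 0.4623 kg
  H3BO3: 9.952 × 0.4414 = 4.393 kg
  Colemanite: 24.79 × 0.3258 = 8.077 kg
  Pearl ash: 3.222 × 0.3222 = 1.038 kg
  BaCO3: 30.49 × 0.2224 = 6.781 kg
Total LOI = 21.51 kg
Glass = batch − LOI = 368.2 − 21.51 = 346.7 kg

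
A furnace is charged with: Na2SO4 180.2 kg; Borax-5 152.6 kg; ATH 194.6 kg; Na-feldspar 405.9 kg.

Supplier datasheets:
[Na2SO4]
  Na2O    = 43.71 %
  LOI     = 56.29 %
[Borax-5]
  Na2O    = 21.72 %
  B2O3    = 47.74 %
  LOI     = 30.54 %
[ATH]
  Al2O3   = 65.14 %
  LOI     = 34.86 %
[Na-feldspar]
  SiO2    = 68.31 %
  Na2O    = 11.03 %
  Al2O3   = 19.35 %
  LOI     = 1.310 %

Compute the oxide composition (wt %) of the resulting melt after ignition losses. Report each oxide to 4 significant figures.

Glass mass = 712.1 kg (batch 933.3 − LOI 221.2).
Composition: SiO2 38.94%, Na2O 22.00%, B2O3 10.23%, Al2O3 28.83%

Values along the way are printed, rounded to four significant digits, between the steps; every computation runs at full precision through every step; exactly one rounding is applied to every reported result. All derived quantities, which include the four compositions, the yield, LOI, net glass mass, totals, are rebuilt in full float precision, as quoted within the problem or the answer, starting from the weights for 712.1 kg of glass.
Per-oxide mass from batch:
  SiO2: 405.9·0.6831 = 277.3 kg
  Na2O: 180.2·0.4371 + 152.6·0.2172 + 405.9·0.1103 = 156.7 kg
  B2O3: 152.6·0.4774 = 72.85 kg
  Al2O3: 194.6·0.6514 + 405.9·0.1935 = 205.3 kg
LOI: 180.2·0.5629 + 152.6·0.3054 + 194.6·0.3486 + 405.9·0.01310 = 221.2 kg
batch − LOI leaves glass = 933.3 − 221.2 = 712.1 kg (equal to the oxide-mass sum)
wt % = oxide mass / glass mass × 100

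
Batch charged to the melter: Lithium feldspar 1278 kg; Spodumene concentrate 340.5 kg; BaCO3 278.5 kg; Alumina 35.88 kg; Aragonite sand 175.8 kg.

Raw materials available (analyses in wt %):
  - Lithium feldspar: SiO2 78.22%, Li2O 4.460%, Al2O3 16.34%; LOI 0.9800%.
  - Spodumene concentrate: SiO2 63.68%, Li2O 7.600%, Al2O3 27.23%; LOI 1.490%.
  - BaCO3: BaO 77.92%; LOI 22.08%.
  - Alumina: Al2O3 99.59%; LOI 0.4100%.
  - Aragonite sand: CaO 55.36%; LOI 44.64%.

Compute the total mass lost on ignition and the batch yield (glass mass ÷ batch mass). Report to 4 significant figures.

Each numeric step carries full float precision from start to finish — working values appear with 4-significant-figure rounding in the printout. A single rounding completes every reported figure; the derived quantities are carried in exact precision (totals, the five compositions, glass mass, yield, ignition loss) starting from the weights at 1951 kg of glass exactly as shown in question or answer.
Ignition loss by material:
  Lithium feldspar: 1278 × 0.009800 = 12.52 kg
  Spodumene concentrate: 340.5 × 0.01490 = 5.073 kg
  BaCO3: 278.5 × 0.2208 = 61.49 kg
  Alumina: 35.88 × 0.004100 = 0.1471 kg
  Aragonite sand: 175.8 × 0.4464 = 78.48 kg
Total LOI = 157.7 kg
Glass = batch − LOI = 2109 − 157.7 = 1951 kg

LOI loss = 157.7 kg; glass = 1951 kg; yield = 92.52%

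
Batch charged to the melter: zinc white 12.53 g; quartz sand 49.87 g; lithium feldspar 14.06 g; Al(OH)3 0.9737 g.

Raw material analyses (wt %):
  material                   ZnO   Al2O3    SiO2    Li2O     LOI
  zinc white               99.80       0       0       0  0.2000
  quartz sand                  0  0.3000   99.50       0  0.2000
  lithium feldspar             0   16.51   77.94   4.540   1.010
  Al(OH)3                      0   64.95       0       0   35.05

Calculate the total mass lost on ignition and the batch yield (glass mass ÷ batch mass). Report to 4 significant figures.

Every computation carries full float precision from first step to last. Working values are printed (rounded to 4 significant digits) as written. Every reported figure is rounded only once; all derived quantities (net glass mass, the totals, the yield, ignition loss, four oxide percentages) are re-derived at full float precision using the weight values per 76.83 g of glass, precisely as stated by either problem or answer.
Ignition loss by material:
  zinc white: 12.53 × 0.002000 = 0.02506 g
  quartz sand: 49.87 × 0.002000 = 0.09974 g
  lithium feldspar: 14.06 × 0.01010 = 0.1420 g
  Al(OH)3: 0.9737 × 0.3505 = 0.3413 g
Total LOI = 0.6081 g
Glass = batch − LOI = 77.43 − 0.6081 = 76.83 g

LOI loss = 0.6081 g; glass = 76.83 g; yield = 99.21%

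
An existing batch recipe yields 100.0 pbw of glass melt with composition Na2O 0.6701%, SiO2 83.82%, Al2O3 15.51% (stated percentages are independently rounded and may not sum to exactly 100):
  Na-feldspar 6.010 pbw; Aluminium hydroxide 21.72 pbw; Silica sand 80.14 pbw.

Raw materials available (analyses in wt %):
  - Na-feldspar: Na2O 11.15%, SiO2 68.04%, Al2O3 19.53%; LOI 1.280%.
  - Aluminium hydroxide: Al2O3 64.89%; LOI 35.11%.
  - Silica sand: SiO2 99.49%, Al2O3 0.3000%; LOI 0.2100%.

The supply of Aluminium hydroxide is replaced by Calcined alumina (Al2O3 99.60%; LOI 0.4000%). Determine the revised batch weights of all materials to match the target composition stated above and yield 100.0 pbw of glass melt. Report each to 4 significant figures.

All arithmetic holds full precision from start to finish; in-progress results appear rounded off to 4 significant digits within the worked lines — exactly one rounding goes into each reported figure. The derived quantities are rebuilt in full float precision (net glass mass, the yield, the totals, ignition loss, the three compositions) from the batch weights on 100.0 pbw of glass, as written in the problem or the answer.
The oxide mass targets at 100.0 pbw glass melt:
  Na2O: 0.6701% × 100.0 = 0.6701 pbw
  SiO2: 83.82% × 100.0 = 83.82 pbw
  Al2O3: 15.51% × 100.0 = 15.51 pbw
A balance pass over the oxides, per the reported batch figures, versus the basis set out (sums match the target masses given rounding of the digits):
  Na2O: 6.010·0.1115 = 0.6701 pbw (target 0.6701 pbw)
  SiO2: 6.010·0.6804 + 80.14·0.9949 = 83.82 pbw (target 83.82 pbw)
  Al2O3: 6.010·0.1953 + 14.15·0.9960 + 80.14·0.003000 = 15.51 pbw (target 15.51 pbw)
Glass-mass bookkeeping: total batch − LOI = 100.0 pbw (the Σ of target masses is 100.0 pbw; stated basis 100.0 pbw — differing by rounding only).
Whole-batch sum: Σ batch = 100.3 pbw; the LOI term Σ batch·LOI equals 0.3018 pbw; yield: glass divided by total = 99.70%.

Revised batch per 100.0 pbw glass melt:
  Na-feldspar: 6.010 pbw
  Calcined alumina: 14.15 pbw
  Silica sand: 80.14 pbw
Total batch = 100.3 pbw; LOI loss = 0.3018 pbw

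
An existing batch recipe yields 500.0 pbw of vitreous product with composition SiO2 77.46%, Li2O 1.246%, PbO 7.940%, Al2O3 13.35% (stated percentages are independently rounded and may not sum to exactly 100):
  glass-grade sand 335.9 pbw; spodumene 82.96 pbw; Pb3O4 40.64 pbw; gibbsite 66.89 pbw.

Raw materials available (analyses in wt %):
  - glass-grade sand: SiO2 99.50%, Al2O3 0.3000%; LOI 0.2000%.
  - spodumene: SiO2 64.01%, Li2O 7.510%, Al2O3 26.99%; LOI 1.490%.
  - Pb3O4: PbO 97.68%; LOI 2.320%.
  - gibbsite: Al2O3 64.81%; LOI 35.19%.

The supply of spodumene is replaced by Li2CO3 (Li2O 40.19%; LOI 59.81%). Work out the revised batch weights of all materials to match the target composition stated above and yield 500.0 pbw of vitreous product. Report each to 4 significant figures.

Revised batch per 500.0 pbw vitreous product:
  glass-grade sand: 389.2 pbw
  Li2CO3: 15.50 pbw
  Pb3O4: 40.64 pbw
  gibbsite: 101.2 pbw
Total batch = 546.5 pbw; LOI loss = 46.60 pbw

Values along the way are printed, rounded to four significant figures, on the page. All internal work maintains full precision all the way through; each reported number receives exactly one rounding. The derived quantities, including the yield, totals, ignition loss, net glass mass, the four compositions, are carried from the batch weights at 500.0 pbw of glass in full float precision, as quoted within either problem or answer.
Target masses of each oxide per 500.0 pbw vitreous product:
  SiO2: 77.46% × 500.0 = 387.3 pbw
  Li2O: 1.246% × 500.0 = 6.230 pbw
  PbO: 7.940% × 500.0 = 39.70 pbw
  Al2O3: 13.35% × 500.0 = 66.75 pbw
Per-oxide balance check with the batch weights as given, against the basis in use (target by target, the sums agree up to rounding of the answer):
  SiO2: 389.2·0.9950 = 387.3 pbw (target 387.3 pbw)
  Li2O: 15.50·0.4019 = 6.229 pbw (target 6.230 pbw)
  PbO: 40.64·0.9768 = 39.70 pbw (target 39.70 pbw)
  Al2O3: 389.2·0.003000 + 101.2·0.6481 = 66.76 pbw (target 66.75 pbw)
Consistency of the glass mass: total charge less LOI = 499.9 pbw (targets for the oxides total 500.0 pbw; with the basis standing at 500.0 pbw — differing by rounding only).
Adding the batch up: Σ batch = 546.5 pbw; LOI loss = Σ batch·LOI = 46.60 pbw; glass ÷ batch gives a yield of 91.47%.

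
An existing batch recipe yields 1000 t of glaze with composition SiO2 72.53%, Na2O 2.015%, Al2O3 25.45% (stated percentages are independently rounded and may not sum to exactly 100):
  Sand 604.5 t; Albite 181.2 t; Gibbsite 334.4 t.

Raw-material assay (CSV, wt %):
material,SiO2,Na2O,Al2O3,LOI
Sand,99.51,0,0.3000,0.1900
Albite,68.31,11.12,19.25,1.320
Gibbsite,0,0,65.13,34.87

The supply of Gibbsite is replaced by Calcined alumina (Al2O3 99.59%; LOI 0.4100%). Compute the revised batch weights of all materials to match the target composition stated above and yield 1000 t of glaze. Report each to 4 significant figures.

Revised batch per 1000 t glaze:
  Sand: 604.5 t
  Albite: 181.2 t
  Calcined alumina: 218.7 t
Total batch = 1004 t; LOI loss = 4.437 t

All arithmetic keeps exact precision at all times — working values are displayed rounded off to 4 significant figures when written out; each reported number is rounded just once. All derived quantities are rebuilt in full float precision (the yield, LOI, totals, three oxide percentages, net glass mass) using the weight values for 1000 t of glass, as quoted within either problem or answer.
The oxide mass targets at 1000 t glaze:
  SiO2: 72.53% × 1000 = 725.3 t
  Na2O: 2.015% × 1000 = 20.15 t
  Al2O3: 25.45% × 1000 = 254.5 t
Sums-versus-targets review from the weights as reported, for the quoted basis mass (target by target, the sums agree exact up to rounding of places):
  SiO2: 604.5·0.9951 + 181.2·0.6831 = 725.3 t (target 725.3 t)
  Na2O: 181.2·0.1112 = 20.15 t (target 20.15 t)
  Al2O3: 604.5·0.003000 + 181.2·0.1925 + 218.7·0.9959 = 254.5 t (target 254.5 t)
Auditing the glass mass value: net batch after ignition = 1000 t (the targets, summed, come to 1000 t; against the stated basis, 1000 t — a pure rounding effect).
Batch grand total — Σ batch = 1004 t; Σ batch·LOI gives LOI loss = 4.437 t; yield = glass ÷ total batch = 99.56%.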